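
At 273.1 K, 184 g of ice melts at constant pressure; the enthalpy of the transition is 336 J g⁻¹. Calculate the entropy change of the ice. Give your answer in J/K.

ΔS = 226 J/K

Heat absorbed by the substance: Q = mL = 184 × 336 = 61824 J.
At constant T, ΔS = Q_rev/T = 61824 / 273.1 = 226 J/K.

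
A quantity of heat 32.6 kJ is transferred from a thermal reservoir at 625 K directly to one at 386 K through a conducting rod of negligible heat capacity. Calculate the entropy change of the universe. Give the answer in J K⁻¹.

ΔS_total = 32.3 J/K

ΔS_hot = −Q/T_H = −32600/625 = -52.16 J/K and ΔS_cold = +Q/T_C = 32600/386 = 84.46 J/K.
ΔS_total = -52.16 + 84.46 = 32.3 J/K, positive as the second law requires.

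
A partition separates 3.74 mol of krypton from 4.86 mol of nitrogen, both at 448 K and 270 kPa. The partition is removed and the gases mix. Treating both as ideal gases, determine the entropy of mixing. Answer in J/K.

ΔS_mix = 49 J/K

Mole fractions: x_A = 3.74/8.6 = 0.435, x_B = 0.565.
ΔS_mix = −R(n_A ln x_A + n_B ln x_B) = −8.314 × (3.74 ln 0.435 + 4.86 ln 0.565) = 49 J/K.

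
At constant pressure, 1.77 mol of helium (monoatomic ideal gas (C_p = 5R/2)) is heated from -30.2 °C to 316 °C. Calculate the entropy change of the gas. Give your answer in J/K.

In kelvin: T₁ = 242.95 K, T₂ = 589.15 K. At constant pressure, ΔS = nC_p ln(T₂/T₁) with C_p = 5R/2 = 20.79 J mol⁻¹ K⁻¹.
ΔS = 1.77 × 20.79 × ln(589.15/242.95) = 32.6 J/K.

ΔS = 32.6 J/K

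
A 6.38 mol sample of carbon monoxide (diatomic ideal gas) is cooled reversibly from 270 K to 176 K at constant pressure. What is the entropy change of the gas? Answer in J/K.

At constant pressure, ΔS = nC_p ln(T₂/T₁) with C_p = 7R/2 = 29.1 J mol⁻¹ K⁻¹.
ΔS = 6.38 × 29.1 × ln(176/270) = -79.4 J/K.

ΔS = -79.4 J/K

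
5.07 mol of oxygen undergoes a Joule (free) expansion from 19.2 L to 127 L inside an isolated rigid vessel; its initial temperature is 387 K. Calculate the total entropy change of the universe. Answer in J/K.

No heat is exchanged and no work is done, so the ideal-gas temperature stays constant.
Entropy is a state function; using a reversible isothermal path, ΔS_gas = nR ln(V₂/V₁) = 5.07 × 8.314 × ln(127/19.2) = 79.6 J/K.
The insulated surroundings exchange no heat, so ΔS_surr = 0 and ΔS_universe = ΔS_gas.

ΔS_universe = 79.6 J/K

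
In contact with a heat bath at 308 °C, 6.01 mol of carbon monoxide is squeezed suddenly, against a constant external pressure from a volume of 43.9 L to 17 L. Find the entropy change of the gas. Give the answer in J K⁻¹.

ΔS_gas = -47.4 J/K

Entropy is a state function, so ΔS_gas depends only on the end states.
For an isothermal ideal gas ΔS_gas = nR ln(V₂/V₁) = 6.01 × 8.314 × ln(17/43.9) = -47.4 J/K.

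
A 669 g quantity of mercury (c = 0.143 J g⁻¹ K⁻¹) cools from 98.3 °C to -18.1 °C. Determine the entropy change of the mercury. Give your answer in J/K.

ΔS = -36 J/K

In kelvin: T₁ = 371.45 K, T₂ = 255.05 K. ΔS = ∫dQ_rev/T = m c ln(T₂/T₁) = 669 × 0.143 × ln(255.05/371.45) = -36 J/K.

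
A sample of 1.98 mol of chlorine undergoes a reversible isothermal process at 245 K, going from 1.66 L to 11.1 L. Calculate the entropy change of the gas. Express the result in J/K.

For an isothermal ideal gas ΔS_gas = nR ln(V₂/V₁) = 1.98 × 8.314 × ln(11.1/1.66) = 31.3 J/K.

ΔS_gas = 31.3 J/K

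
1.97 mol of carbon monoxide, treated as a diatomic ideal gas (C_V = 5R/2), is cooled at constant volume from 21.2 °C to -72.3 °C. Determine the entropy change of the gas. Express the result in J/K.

In kelvin: T₁ = 294.35 K, T₂ = 200.85 K. At constant volume, ΔS = nC_V ln(T₂/T₁) with C_V = 5R/2 = 20.79 J mol⁻¹ K⁻¹.
ΔS = 1.97 × 20.79 × ln(200.85/294.35) = -15.7 J/K.

ΔS = -15.7 J/K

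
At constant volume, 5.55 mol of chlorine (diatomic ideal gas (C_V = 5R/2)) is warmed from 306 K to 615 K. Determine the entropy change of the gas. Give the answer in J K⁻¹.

At constant volume, ΔS = nC_V ln(T₂/T₁) with C_V = 5R/2 = 20.79 J mol⁻¹ K⁻¹.
ΔS = 5.55 × 20.79 × ln(615/306) = 80.5 J/K.

ΔS = 80.5 J/K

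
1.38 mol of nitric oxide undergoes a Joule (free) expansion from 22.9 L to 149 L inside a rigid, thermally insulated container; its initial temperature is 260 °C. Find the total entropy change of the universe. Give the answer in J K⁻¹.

For an ideal gas in free expansion Q = 0 and W = 0, so T is unchanged.
Entropy is a state function; using a reversible isothermal path, ΔS_gas = nR ln(V₂/V₁) = 1.38 × 8.314 × ln(149/22.9) = 21.5 J/K.
The insulated surroundings exchange no heat, so ΔS_surr = 0 and ΔS_universe = ΔS_gas.

ΔS_universe = 21.5 J/K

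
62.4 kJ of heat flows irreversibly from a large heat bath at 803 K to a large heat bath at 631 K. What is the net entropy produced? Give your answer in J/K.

ΔS_total = 21.2 J/K

ΔS_hot = −Q/T_H = −62400/803 = -77.71 J/K and ΔS_cold = +Q/T_C = 62400/631 = 98.89 J/K.
ΔS_total = -77.71 + 98.89 = 21.2 J/K, positive as the second law requires.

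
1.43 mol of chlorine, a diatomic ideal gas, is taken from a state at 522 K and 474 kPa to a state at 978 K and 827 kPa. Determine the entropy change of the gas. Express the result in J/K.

ΔS = 19.5 J/K

ΔS = nC_p ln(T₂/T₁) − nR ln(P₂/P₁), with C_p = 7R/2 = 29.1 J mol⁻¹ K⁻¹ for a diatomic ideal gas.
ΔS = 1.43 × [29.1 × ln(978/522) − 8.314 × ln(827/474)] = 19.5 J/K.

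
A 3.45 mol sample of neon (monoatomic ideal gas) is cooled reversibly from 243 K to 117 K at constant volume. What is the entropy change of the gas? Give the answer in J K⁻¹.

At constant volume, ΔS = nC_V ln(T₂/T₁) with C_V = 3R/2 = 12.47 J mol⁻¹ K⁻¹.
ΔS = 3.45 × 12.47 × ln(117/243) = -31.4 J/K.

ΔS = -31.4 J/K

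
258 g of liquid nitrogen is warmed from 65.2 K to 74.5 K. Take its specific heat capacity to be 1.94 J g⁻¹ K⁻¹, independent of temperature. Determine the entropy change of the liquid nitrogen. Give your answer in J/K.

ΔS = ∫dQ_rev/T = m c ln(T₂/T₁) = 258 × 1.94 × ln(74.5/65.2) = 66.7 J/K.

ΔS = 66.7 J/K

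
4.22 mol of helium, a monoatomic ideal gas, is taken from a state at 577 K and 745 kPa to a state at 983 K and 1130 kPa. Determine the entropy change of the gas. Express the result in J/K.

ΔS = 32.1 J/K

ΔS = nC_p ln(T₂/T₁) − nR ln(P₂/P₁), with C_p = 5R/2 = 20.79 J mol⁻¹ K⁻¹ for a monoatomic ideal gas.
ΔS = 4.22 × [20.79 × ln(983/577) − 8.314 × ln(1130/745)] = 32.1 J/K.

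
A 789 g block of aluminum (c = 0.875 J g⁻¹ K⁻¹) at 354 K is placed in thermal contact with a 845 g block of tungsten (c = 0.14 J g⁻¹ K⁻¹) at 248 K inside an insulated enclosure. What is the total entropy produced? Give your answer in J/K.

ΔS_total = 5.88 J/K

Energy balance: T_f = (m₁c₁T₁ + m₂c₂T₂)/(m₁c₁ + m₂c₂) = 338.49 K.
ΔS₁ = m₁c₁ ln(T_f/T₁) = 690.375 × ln(338.49/354) = -30.92 J/K.
ΔS₂ = m₂c₂ ln(T_f/T₂) = 118.3 × ln(338.49/248) = 36.8 J/K.
ΔS_total = -30.92 + 36.8 = 5.88 J/K.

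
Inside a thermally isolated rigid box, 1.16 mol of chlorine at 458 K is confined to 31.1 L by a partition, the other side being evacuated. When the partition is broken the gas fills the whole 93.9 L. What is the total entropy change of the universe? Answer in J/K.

ΔS_universe = 10.7 J/K

No heat is exchanged and no work is done, so the ideal-gas temperature stays constant.
Entropy is a state function; using a reversible isothermal path, ΔS_gas = nR ln(V₂/V₁) = 1.16 × 8.314 × ln(93.9/31.1) = 10.7 J/K.
The insulated surroundings exchange no heat, so ΔS_surr = 0 and ΔS_universe = ΔS_gas.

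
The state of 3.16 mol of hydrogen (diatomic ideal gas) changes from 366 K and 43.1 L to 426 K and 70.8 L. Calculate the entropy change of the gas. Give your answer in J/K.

Entropy is a state function: ΔS = nC_V ln(T₂/T₁) + nR ln(V₂/V₁), with C_V = 5R/2 = 20.79 J mol⁻¹ K⁻¹ for a diatomic ideal gas.
ΔS = 3.16 × [20.79 × ln(426/366) + 8.314 × ln(70.8/43.1)] = 23 J/K.

ΔS = 23 J/K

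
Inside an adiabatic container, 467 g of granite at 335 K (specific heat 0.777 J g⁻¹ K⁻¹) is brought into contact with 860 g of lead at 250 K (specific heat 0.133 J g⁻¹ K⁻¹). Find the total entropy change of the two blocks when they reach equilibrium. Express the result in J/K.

Energy balance: T_f = (m₁c₁T₁ + m₂c₂T₂)/(m₁c₁ + m₂c₂) = 314.63 K.
ΔS₁ = m₁c₁ ln(T_f/T₁) = 362.859 × ln(314.63/335) = -22.77 J/K.
ΔS₂ = m₂c₂ ln(T_f/T₂) = 114.38 × ln(314.63/250) = 26.3 J/K.
ΔS_total = -22.77 + 26.3 = 3.53 J/K.

ΔS_total = 3.53 J/K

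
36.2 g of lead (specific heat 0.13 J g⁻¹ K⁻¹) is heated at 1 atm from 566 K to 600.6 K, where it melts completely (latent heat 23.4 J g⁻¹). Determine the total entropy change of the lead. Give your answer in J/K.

Warming step: ΔS₁ = m c ln(T_tr/T_i) = 36.2 × 0.13 × ln(600.6/566) = 0.2792 J/K.
Phase change: ΔS₂ = +mL/T_tr = 36.2 × 23.4 / 600.6 = 1.41 J/K.
ΔS_total = (0.2792) + (1.41) = 1.69 J/K.

ΔS = 1.69 J/K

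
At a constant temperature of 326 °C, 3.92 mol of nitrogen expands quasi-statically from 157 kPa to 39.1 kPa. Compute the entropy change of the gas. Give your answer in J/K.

ΔS_gas = 45.3 J/K

For an isothermal ideal gas ΔS_gas = nR ln(P₁/P₂) = 3.92 × 8.314 × ln(157/39.1) = 45.3 J/K.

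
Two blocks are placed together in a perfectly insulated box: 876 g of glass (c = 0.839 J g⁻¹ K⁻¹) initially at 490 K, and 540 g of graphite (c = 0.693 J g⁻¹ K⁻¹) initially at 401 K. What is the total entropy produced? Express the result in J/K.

Energy balance: T_f = (m₁c₁T₁ + m₂c₂T₂)/(m₁c₁ + m₂c₂) = 459.97 K.
ΔS₁ = m₁c₁ ln(T_f/T₁) = 734.964 × ln(459.97/490) = -46.48 J/K.
ΔS₂ = m₂c₂ ln(T_f/T₂) = 374.22 × ln(459.97/401) = 51.35 J/K.
ΔS_total = -46.48 + 51.35 = 4.87 J/K.

ΔS_total = 4.87 J/K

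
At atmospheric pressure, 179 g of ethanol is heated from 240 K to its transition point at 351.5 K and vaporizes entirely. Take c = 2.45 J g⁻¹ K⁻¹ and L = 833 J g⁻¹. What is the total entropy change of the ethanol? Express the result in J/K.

Warming step: ΔS₁ = m c ln(T_tr/T_i) = 179 × 2.45 × ln(351.5/240) = 167.3 J/K.
Phase change: ΔS₂ = +mL/T_tr = 179 × 833 / 351.5 = 424.2 J/K.
ΔS_total = (167.3) + (424.2) = 592 J/K.

ΔS = 592 J/K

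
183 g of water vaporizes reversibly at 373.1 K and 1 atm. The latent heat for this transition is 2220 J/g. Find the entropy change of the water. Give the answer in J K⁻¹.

Heat absorbed by the substance: Q = mL = 183 × 2220 = 406260 J.
At constant T, ΔS = Q_rev/T = 406260 / 373.1 = 1090 J/K.

ΔS = 1090 J/K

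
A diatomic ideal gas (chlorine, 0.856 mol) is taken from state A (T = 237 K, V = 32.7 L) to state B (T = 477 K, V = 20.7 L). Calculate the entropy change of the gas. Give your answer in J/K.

Entropy is a state function: ΔS = nC_V ln(T₂/T₁) + nR ln(V₂/V₁), with C_V = 5R/2 = 20.79 J mol⁻¹ K⁻¹ for a diatomic ideal gas.
ΔS = 0.856 × [20.79 × ln(477/237) + 8.314 × ln(20.7/32.7)] = 9.19 J/K.

ΔS = 9.19 J/K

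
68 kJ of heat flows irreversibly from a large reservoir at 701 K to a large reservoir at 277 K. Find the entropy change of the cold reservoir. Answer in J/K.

ΔS_cold = 245 J/K

The cold reservoir gains heat Q, so ΔS_cold = +Q/T_C = 68000/277 = 245 J/K.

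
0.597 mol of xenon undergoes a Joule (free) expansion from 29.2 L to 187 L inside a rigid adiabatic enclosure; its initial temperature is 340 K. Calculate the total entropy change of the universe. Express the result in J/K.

ΔS_universe = 9.22 J/K

For an ideal gas in free expansion Q = 0 and W = 0, so T is unchanged.
Entropy is a state function; using a reversible isothermal path, ΔS_gas = nR ln(V₂/V₁) = 0.597 × 8.314 × ln(187/29.2) = 9.22 J/K.
The insulated surroundings exchange no heat, so ΔS_surr = 0 and ΔS_universe = ΔS_gas.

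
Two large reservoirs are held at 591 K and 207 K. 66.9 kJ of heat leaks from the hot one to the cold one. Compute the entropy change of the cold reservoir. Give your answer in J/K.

ΔS_cold = 323 J/K

The cold reservoir gains heat Q, so ΔS_cold = +Q/T_C = 66900/207 = 323 J/K.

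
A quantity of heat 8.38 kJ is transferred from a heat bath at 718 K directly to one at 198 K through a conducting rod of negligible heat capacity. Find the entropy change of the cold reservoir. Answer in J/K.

The cold reservoir gains heat Q, so ΔS_cold = +Q/T_C = 8380/198 = 42.3 J/K.

ΔS_cold = 42.3 J/K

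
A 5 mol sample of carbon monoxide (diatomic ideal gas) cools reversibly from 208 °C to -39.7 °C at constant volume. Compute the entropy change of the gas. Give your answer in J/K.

ΔS = -75.2 J/K

In kelvin: T₁ = 481.15 K, T₂ = 233.45 K. At constant volume, ΔS = nC_V ln(T₂/T₁) with C_V = 5R/2 = 20.79 J mol⁻¹ K⁻¹.
ΔS = 5 × 20.79 × ln(233.45/481.15) = -75.2 J/K.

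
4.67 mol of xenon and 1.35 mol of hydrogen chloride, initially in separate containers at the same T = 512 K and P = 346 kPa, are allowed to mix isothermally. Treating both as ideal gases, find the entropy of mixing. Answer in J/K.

ΔS_mix = 26.6 J/K

Mole fractions: x_A = 4.67/6.02 = 0.776, x_B = 0.224.
ΔS_mix = −R(n_A ln x_A + n_B ln x_B) = −8.314 × (4.67 ln 0.776 + 1.35 ln 0.224) = 26.6 J/K.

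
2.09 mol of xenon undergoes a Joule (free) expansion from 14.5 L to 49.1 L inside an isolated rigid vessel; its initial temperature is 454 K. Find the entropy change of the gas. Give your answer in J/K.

ΔS_gas = 21.2 J/K

For an ideal gas in free expansion Q = 0 and W = 0, so T is unchanged.
Entropy is a state function; using a reversible isothermal path, ΔS_gas = nR ln(V₂/V₁) = 2.09 × 8.314 × ln(49.1/14.5) = 21.2 J/K.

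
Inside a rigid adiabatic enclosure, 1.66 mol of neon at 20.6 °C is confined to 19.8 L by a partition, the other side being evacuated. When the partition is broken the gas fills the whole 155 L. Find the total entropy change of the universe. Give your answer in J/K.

ΔS_universe = 28.4 J/K

For an ideal gas in free expansion Q = 0 and W = 0, so T is unchanged.
Entropy is a state function; using a reversible isothermal path, ΔS_gas = nR ln(V₂/V₁) = 1.66 × 8.314 × ln(155/19.8) = 28.4 J/K.
The insulated surroundings exchange no heat, so ΔS_surr = 0 and ΔS_universe = ΔS_gas.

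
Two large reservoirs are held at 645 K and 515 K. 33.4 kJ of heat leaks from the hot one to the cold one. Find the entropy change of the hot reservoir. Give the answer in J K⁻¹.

ΔS_hot = -51.8 J/K

The hot reservoir loses heat Q, so ΔS_hot = −Q/T_H = −33400/645 = -51.8 J/K.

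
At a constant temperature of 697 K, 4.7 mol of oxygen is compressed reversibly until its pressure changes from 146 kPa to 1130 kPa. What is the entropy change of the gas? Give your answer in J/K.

ΔS_gas = -80 J/K

For an isothermal ideal gas ΔS_gas = nR ln(P₁/P₂) = 4.7 × 8.314 × ln(146/1130) = -80 J/K.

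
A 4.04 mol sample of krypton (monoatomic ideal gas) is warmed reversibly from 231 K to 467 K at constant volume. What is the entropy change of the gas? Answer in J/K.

ΔS = 35.5 J/K

At constant volume, ΔS = nC_V ln(T₂/T₁) with C_V = 3R/2 = 12.47 J mol⁻¹ K⁻¹.
ΔS = 4.04 × 12.47 × ln(467/231) = 35.5 J/K.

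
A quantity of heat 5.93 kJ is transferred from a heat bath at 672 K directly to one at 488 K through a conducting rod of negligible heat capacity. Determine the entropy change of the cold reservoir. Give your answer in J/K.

The cold reservoir gains heat Q, so ΔS_cold = +Q/T_C = 5930/488 = 12.2 J/K.

ΔS_cold = 12.2 J/K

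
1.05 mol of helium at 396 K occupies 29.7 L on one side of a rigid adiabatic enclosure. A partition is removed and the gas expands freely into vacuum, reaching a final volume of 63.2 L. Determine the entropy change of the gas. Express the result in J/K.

ΔS_gas = 6.59 J/K

No heat is exchanged and no work is done, so the ideal-gas temperature stays constant.
Entropy is a state function; using a reversible isothermal path, ΔS_gas = nR ln(V₂/V₁) = 1.05 × 8.314 × ln(63.2/29.7) = 6.59 J/K.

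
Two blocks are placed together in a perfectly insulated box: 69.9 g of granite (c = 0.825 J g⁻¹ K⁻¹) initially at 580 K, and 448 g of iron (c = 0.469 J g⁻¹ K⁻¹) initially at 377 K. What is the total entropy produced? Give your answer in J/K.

ΔS_total = 4.54 J/K

Energy balance: T_f = (m₁c₁T₁ + m₂c₂T₂)/(m₁c₁ + m₂c₂) = 420.72 K.
ΔS₁ = m₁c₁ ln(T_f/T₁) = 57.6675 × ln(420.72/580) = -18.515 J/K.
ΔS₂ = m₂c₂ ln(T_f/T₂) = 210.112 × ln(420.72/377) = 23.052 J/K.
ΔS_total = -18.515 + 23.052 = 4.54 J/K.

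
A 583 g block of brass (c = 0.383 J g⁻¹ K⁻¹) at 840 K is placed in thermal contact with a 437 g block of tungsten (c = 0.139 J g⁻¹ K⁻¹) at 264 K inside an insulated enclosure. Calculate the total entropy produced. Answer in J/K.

Energy balance: T_f = (m₁c₁T₁ + m₂c₂T₂)/(m₁c₁ + m₂c₂) = 716.82 K.
ΔS₁ = m₁c₁ ln(T_f/T₁) = 223.289 × ln(716.82/840) = -35.41 J/K.
ΔS₂ = m₂c₂ ln(T_f/T₂) = 60.743 × ln(716.82/264) = 60.67 J/K.
ΔS_total = -35.41 + 60.67 = 25.3 J/K.

ΔS_total = 25.3 J/K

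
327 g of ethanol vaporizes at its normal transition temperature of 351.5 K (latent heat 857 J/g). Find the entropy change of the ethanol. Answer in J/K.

Heat absorbed by the substance: Q = mL = 327 × 857 = 280239 J.
At constant T, ΔS = Q_rev/T = 280239 / 351.5 = 797 J/K.

ΔS = 797 J/K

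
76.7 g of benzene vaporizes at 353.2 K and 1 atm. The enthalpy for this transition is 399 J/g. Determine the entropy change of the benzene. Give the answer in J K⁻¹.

ΔS = 86.6 J/K

Heat absorbed by the substance: Q = mL = 76.7 × 399 = 30603.3 J.
At constant T, ΔS = Q_rev/T = 30603.3 / 353.2 = 86.6 J/K.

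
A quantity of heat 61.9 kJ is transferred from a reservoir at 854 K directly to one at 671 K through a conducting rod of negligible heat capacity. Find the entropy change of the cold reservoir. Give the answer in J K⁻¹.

The cold reservoir gains heat Q, so ΔS_cold = +Q/T_C = 61900/671 = 92.3 J/K.

ΔS_cold = 92.3 J/K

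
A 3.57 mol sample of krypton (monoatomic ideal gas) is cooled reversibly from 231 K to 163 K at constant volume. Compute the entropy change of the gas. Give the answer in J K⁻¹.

ΔS = -15.5 J/K

At constant volume, ΔS = nC_V ln(T₂/T₁) with C_V = 3R/2 = 12.47 J mol⁻¹ K⁻¹.
ΔS = 3.57 × 12.47 × ln(163/231) = -15.5 J/K.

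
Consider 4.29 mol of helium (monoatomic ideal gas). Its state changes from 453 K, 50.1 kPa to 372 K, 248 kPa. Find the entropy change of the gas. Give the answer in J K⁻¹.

ΔS = -74.6 J/K

ΔS = nC_p ln(T₂/T₁) − nR ln(P₂/P₁), with C_p = 5R/2 = 20.79 J mol⁻¹ K⁻¹ for a monoatomic ideal gas.
ΔS = 4.29 × [20.79 × ln(372/453) − 8.314 × ln(248/50.1)] = -74.6 J/K.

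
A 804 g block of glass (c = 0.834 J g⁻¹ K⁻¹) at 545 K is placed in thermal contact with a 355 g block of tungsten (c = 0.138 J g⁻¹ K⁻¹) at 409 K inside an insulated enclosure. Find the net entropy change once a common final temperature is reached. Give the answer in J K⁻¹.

Energy balance: T_f = (m₁c₁T₁ + m₂c₂T₂)/(m₁c₁ + m₂c₂) = 535.74 K.
ΔS₁ = m₁c₁ ln(T_f/T₁) = 670.536 × ln(535.74/545) = -11.49 J/K.
ΔS₂ = m₂c₂ ln(T_f/T₂) = 48.99 × ln(535.74/409) = 13.22 J/K.
ΔS_total = -11.49 + 13.22 = 1.73 J/K.

ΔS_total = 1.73 J/K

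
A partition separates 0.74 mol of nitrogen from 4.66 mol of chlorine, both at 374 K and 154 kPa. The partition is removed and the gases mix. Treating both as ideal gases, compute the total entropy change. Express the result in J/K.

Mole fractions: x_A = 0.74/5.4 = 0.137, x_B = 0.863.
ΔS_mix = −R(n_A ln x_A + n_B ln x_B) = −8.314 × (0.74 ln 0.137 + 4.66 ln 0.863) = 17.9 J/K.

ΔS_mix = 17.9 J/K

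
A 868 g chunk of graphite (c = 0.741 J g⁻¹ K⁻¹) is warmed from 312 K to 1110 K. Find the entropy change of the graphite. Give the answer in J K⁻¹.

ΔS = ∫dQ_rev/T = m c ln(T₂/T₁) = 868 × 0.741 × ln(1110/312) = 816 J/K.

ΔS = 816 J/K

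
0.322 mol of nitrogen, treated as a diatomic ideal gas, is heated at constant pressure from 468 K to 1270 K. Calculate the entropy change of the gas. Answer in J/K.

ΔS = 9.35 J/K

At constant pressure, ΔS = nC_p ln(T₂/T₁) with C_p = 7R/2 = 29.1 J mol⁻¹ K⁻¹.
ΔS = 0.322 × 29.1 × ln(1270/468) = 9.35 J/K.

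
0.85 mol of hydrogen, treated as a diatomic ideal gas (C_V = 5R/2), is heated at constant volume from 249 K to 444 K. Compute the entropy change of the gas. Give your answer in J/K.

ΔS = 10.2 J/K

At constant volume, ΔS = nC_V ln(T₂/T₁) with C_V = 5R/2 = 20.79 J mol⁻¹ K⁻¹.
ΔS = 0.85 × 20.79 × ln(444/249) = 10.2 J/K.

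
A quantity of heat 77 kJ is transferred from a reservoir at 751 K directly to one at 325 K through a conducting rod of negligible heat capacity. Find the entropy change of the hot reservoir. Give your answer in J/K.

ΔS_hot = -103 J/K

The hot reservoir loses heat Q, so ΔS_hot = −Q/T_H = −77000/751 = -103 J/K.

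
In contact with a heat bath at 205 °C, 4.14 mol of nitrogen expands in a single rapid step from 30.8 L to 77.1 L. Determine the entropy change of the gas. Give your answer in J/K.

Entropy is a state function, so ΔS_gas depends only on the end states.
For an isothermal ideal gas ΔS_gas = nR ln(V₂/V₁) = 4.14 × 8.314 × ln(77.1/30.8) = 31.6 J/K.

ΔS_gas = 31.6 J/K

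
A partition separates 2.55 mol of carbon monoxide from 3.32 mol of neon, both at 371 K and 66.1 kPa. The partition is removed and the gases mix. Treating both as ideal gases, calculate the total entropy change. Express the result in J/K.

ΔS_mix = 33.4 J/K

Mole fractions: x_A = 2.55/5.87 = 0.434, x_B = 0.566.
ΔS_mix = −R(n_A ln x_A + n_B ln x_B) = −8.314 × (2.55 ln 0.434 + 3.32 ln 0.566) = 33.4 J/K.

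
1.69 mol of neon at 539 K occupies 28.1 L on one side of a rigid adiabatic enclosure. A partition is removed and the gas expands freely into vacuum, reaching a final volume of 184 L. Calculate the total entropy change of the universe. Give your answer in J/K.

ΔS_universe = 26.4 J/K

For an ideal gas in free expansion Q = 0 and W = 0, so T is unchanged.
Entropy is a state function; using a reversible isothermal path, ΔS_gas = nR ln(V₂/V₁) = 1.69 × 8.314 × ln(184/28.1) = 26.4 J/K.
The insulated surroundings exchange no heat, so ΔS_surr = 0 and ΔS_universe = ΔS_gas.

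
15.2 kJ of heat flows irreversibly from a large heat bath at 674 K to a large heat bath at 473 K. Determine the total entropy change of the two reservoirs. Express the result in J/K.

ΔS_total = 9.58 J/K

ΔS_hot = −Q/T_H = −15200/674 = -22.552 J/K and ΔS_cold = +Q/T_C = 15200/473 = 32.135 J/K.
ΔS_total = -22.552 + 32.135 = 9.58 J/K, positive as the second law requires.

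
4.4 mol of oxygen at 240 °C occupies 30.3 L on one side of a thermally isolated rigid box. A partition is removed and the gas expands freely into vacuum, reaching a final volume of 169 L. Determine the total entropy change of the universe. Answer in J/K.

No heat is exchanged and no work is done, so the ideal-gas temperature stays constant.
Entropy is a state function; using a reversible isothermal path, ΔS_gas = nR ln(V₂/V₁) = 4.4 × 8.314 × ln(169/30.3) = 62.9 J/K.
The insulated surroundings exchange no heat, so ΔS_surr = 0 and ΔS_universe = ΔS_gas.

ΔS_universe = 62.9 J/K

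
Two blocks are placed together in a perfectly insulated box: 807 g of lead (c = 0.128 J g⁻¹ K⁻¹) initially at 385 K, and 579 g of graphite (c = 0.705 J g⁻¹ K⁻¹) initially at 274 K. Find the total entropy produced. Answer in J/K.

Energy balance: T_f = (m₁c₁T₁ + m₂c₂T₂)/(m₁c₁ + m₂c₂) = 296.42 K.
ΔS₁ = m₁c₁ ln(T_f/T₁) = 103.296 × ln(296.42/385) = -27.01 J/K.
ΔS₂ = m₂c₂ ln(T_f/T₂) = 408.195 × ln(296.42/274) = 32.1 J/K.
ΔS_total = -27.01 + 32.1 = 5.09 J/K.

ΔS_total = 5.09 J/K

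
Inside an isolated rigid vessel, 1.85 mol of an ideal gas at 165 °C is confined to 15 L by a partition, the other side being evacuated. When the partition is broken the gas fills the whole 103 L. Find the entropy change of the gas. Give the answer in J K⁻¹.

ΔS_gas = 29.6 J/K

No heat is exchanged and no work is done, so the ideal-gas temperature stays constant.
Entropy is a state function; using a reversible isothermal path, ΔS_gas = nR ln(V₂/V₁) = 1.85 × 8.314 × ln(103/15) = 29.6 J/K.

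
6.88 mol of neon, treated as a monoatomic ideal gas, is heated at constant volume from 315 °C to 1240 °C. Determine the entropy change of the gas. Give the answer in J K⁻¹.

In kelvin: T₁ = 588.15 K, T₂ = 1513.15 K. At constant volume, ΔS = nC_V ln(T₂/T₁) with C_V = 3R/2 = 12.47 J mol⁻¹ K⁻¹.
ΔS = 6.88 × 12.47 × ln(1513.15/588.15) = 81.1 J/K.

ΔS = 81.1 J/K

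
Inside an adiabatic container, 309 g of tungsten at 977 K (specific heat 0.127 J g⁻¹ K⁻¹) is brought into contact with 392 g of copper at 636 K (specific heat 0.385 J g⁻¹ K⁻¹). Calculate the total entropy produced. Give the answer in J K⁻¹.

ΔS_total = 3.11 J/K

Energy balance: T_f = (m₁c₁T₁ + m₂c₂T₂)/(m₁c₁ + m₂c₂) = 706.37 K.
ΔS₁ = m₁c₁ ln(T_f/T₁) = 39.243 × ln(706.37/977) = -12.73 J/K.
ΔS₂ = m₂c₂ ln(T_f/T₂) = 150.92 × ln(706.37/636) = 15.84 J/K.
ΔS_total = -12.73 + 15.84 = 3.11 J/K.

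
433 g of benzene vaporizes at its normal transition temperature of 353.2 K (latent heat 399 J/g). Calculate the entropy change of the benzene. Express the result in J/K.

Heat absorbed by the substance: Q = mL = 433 × 399 = 172767 J.
At constant T, ΔS = Q_rev/T = 172767 / 353.2 = 489 J/K.

ΔS = 489 J/K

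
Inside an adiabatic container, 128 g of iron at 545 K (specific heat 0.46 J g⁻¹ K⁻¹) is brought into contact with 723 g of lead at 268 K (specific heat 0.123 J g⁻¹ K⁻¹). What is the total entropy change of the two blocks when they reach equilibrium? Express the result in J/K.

ΔS_total = 9.17 J/K

Energy balance: T_f = (m₁c₁T₁ + m₂c₂T₂)/(m₁c₁ + m₂c₂) = 378.34 K.
ΔS₁ = m₁c₁ ln(T_f/T₁) = 58.88 × ln(378.34/545) = -21.49 J/K.
ΔS₂ = m₂c₂ ln(T_f/T₂) = 88.929 × ln(378.34/268) = 30.66 J/K.
ΔS_total = -21.49 + 30.66 = 9.17 J/K.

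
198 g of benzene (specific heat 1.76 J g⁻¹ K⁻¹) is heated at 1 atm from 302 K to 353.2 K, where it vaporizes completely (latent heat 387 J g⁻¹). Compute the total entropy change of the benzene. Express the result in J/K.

ΔS = 272 J/K

Warming step: ΔS₁ = m c ln(T_tr/T_i) = 198 × 1.76 × ln(353.2/302) = 54.575 J/K.
Phase change: ΔS₂ = +mL/T_tr = 198 × 387 / 353.2 = 216.95 J/K.
ΔS_total = (54.575) + (216.95) = 272 J/K.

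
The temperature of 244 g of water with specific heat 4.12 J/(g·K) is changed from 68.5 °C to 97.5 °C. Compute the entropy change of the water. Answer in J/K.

In kelvin: T₁ = 341.65 K, T₂ = 370.65 K. ΔS = ∫dQ_rev/T = m c ln(T₂/T₁) = 244 × 4.12 × ln(370.65/341.65) = 81.9 J/K.

ΔS = 81.9 J/K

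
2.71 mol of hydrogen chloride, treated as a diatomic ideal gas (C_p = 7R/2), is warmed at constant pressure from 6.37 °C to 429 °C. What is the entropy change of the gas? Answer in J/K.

ΔS = 72.6 J/K

In kelvin: T₁ = 279.52 K, T₂ = 702.15 K. At constant pressure, ΔS = nC_p ln(T₂/T₁) with C_p = 7R/2 = 29.1 J mol⁻¹ K⁻¹.
ΔS = 2.71 × 29.1 × ln(702.15/279.52) = 72.6 J/K.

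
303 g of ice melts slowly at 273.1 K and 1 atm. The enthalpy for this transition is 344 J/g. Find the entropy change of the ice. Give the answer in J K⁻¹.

ΔS = 382 J/K

Heat absorbed by the substance: Q = mL = 303 × 344 = 104232 J.
At constant T, ΔS = Q_rev/T = 104232 / 273.1 = 382 J/K.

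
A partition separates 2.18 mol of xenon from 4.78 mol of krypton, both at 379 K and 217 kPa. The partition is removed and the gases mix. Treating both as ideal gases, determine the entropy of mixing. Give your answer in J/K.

Mole fractions: x_A = 2.18/6.96 = 0.313, x_B = 0.687.
ΔS_mix = −R(n_A ln x_A + n_B ln x_B) = −8.314 × (2.18 ln 0.313 + 4.78 ln 0.687) = 36 J/K.

ΔS_mix = 36 J/K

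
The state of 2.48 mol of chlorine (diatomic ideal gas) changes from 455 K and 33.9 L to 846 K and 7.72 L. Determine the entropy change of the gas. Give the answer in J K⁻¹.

Entropy is a state function: ΔS = nC_V ln(T₂/T₁) + nR ln(V₂/V₁), with C_V = 5R/2 = 20.79 J mol⁻¹ K⁻¹ for a diatomic ideal gas.
ΔS = 2.48 × [20.79 × ln(846/455) + 8.314 × ln(7.72/33.9)] = 1.46 J/K.

ΔS = 1.46 J/K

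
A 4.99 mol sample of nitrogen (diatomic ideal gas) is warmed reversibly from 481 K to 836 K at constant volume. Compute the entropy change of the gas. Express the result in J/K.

At constant volume, ΔS = nC_V ln(T₂/T₁) with C_V = 5R/2 = 20.79 J mol⁻¹ K⁻¹.
ΔS = 4.99 × 20.79 × ln(836/481) = 57.3 J/K.

ΔS = 57.3 J/K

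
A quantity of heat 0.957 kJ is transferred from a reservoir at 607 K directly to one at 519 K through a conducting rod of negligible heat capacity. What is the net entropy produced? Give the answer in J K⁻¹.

ΔS_total = 0.267 J/K

ΔS_hot = −Q/T_H = −957/607 = -1.577 J/K and ΔS_cold = +Q/T_C = 957/519 = 1.844 J/K.
ΔS_total = -1.577 + 1.844 = 0.267 J/K, positive as the second law requires.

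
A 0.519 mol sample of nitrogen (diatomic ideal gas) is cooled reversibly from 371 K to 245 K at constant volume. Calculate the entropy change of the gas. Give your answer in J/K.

ΔS = -4.48 J/K

At constant volume, ΔS = nC_V ln(T₂/T₁) with C_V = 5R/2 = 20.79 J mol⁻¹ K⁻¹.
ΔS = 0.519 × 20.79 × ln(245/371) = -4.48 J/K.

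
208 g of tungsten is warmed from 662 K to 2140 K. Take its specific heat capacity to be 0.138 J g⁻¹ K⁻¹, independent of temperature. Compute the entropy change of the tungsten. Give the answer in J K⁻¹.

ΔS = ∫dQ_rev/T = m c ln(T₂/T₁) = 208 × 0.138 × ln(2140/662) = 33.7 J/K.

ΔS = 33.7 J/K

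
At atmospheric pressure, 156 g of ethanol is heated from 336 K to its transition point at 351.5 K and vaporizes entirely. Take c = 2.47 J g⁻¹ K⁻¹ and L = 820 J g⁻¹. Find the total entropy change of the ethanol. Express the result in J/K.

Warming step: ΔS₁ = m c ln(T_tr/T_i) = 156 × 2.47 × ln(351.5/336) = 17.38 J/K.
Phase change: ΔS₂ = +mL/T_tr = 156 × 820 / 351.5 = 363.9 J/K.
ΔS_total = (17.38) + (363.9) = 381 J/K.

ΔS = 381 J/K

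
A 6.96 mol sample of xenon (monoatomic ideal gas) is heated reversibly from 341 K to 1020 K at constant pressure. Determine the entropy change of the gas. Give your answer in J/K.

ΔS = 159 J/K

At constant pressure, ΔS = nC_p ln(T₂/T₁) with C_p = 5R/2 = 20.79 J mol⁻¹ K⁻¹.
ΔS = 6.96 × 20.79 × ln(1020/341) = 159 J/K.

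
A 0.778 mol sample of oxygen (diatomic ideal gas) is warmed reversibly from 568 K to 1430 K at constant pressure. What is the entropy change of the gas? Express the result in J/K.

At constant pressure, ΔS = nC_p ln(T₂/T₁) with C_p = 7R/2 = 29.1 J mol⁻¹ K⁻¹.
ΔS = 0.778 × 29.1 × ln(1430/568) = 20.9 J/K.

ΔS = 20.9 J/K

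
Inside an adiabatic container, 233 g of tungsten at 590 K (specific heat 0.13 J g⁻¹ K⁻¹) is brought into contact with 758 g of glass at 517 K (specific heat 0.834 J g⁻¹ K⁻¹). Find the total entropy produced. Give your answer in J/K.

ΔS_total = 0.262 J/K

Energy balance: T_f = (m₁c₁T₁ + m₂c₂T₂)/(m₁c₁ + m₂c₂) = 520.34 K.
ΔS₁ = m₁c₁ ln(T_f/T₁) = 30.29 × ln(520.34/590) = -3.806 J/K.
ΔS₂ = m₂c₂ ln(T_f/T₂) = 632.172 × ln(520.34/517) = 4.068 J/K.
ΔS_total = -3.806 + 4.068 = 0.262 J/K.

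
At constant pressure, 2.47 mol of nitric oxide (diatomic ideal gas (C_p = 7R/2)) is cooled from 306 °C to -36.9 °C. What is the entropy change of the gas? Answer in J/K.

ΔS = -64.4 J/K

In kelvin: T₁ = 579.15 K, T₂ = 236.25 K. At constant pressure, ΔS = nC_p ln(T₂/T₁) with C_p = 7R/2 = 29.1 J mol⁻¹ K⁻¹.
ΔS = 2.47 × 29.1 × ln(236.25/579.15) = -64.4 J/K.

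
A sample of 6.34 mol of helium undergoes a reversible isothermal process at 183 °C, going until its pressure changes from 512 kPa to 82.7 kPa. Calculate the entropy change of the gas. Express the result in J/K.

For an isothermal ideal gas ΔS_gas = nR ln(P₁/P₂) = 6.34 × 8.314 × ln(512/82.7) = 96.1 J/K.

ΔS_gas = 96.1 J/K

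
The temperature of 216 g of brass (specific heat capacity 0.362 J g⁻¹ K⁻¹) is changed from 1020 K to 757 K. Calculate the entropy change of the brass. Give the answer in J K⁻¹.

ΔS = -23.3 J/K

ΔS = ∫dQ_rev/T = m c ln(T₂/T₁) = 216 × 0.362 × ln(757/1020) = -23.3 J/K.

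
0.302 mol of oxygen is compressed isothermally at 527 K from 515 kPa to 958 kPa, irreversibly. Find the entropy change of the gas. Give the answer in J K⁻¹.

Entropy is a state function, so ΔS_gas depends only on the end states.
For an isothermal ideal gas ΔS_gas = nR ln(P₁/P₂) = 0.302 × 8.314 × ln(515/958) = -1.56 J/K.

ΔS_gas = -1.56 J/K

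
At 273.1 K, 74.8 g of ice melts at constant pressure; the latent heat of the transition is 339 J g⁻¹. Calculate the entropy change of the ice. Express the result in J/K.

Heat absorbed by the substance: Q = mL = 74.8 × 339 = 25357.2 J.
At constant T, ΔS = Q_rev/T = 25357.2 / 273.1 = 92.8 J/K.

ΔS = 92.8 J/K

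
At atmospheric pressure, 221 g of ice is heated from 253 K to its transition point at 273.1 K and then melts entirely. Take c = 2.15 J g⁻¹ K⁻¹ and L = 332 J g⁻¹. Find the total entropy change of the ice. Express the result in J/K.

ΔS = 305 J/K

Warming step: ΔS₁ = m c ln(T_tr/T_i) = 221 × 2.15 × ln(273.1/253) = 36.32 J/K.
Phase change: ΔS₂ = +mL/T_tr = 221 × 332 / 273.1 = 268.7 J/K.
ΔS_total = (36.32) + (268.7) = 305 J/K.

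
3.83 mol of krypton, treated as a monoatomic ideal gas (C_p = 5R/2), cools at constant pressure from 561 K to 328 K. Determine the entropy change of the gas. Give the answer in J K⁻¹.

At constant pressure, ΔS = nC_p ln(T₂/T₁) with C_p = 5R/2 = 20.79 J mol⁻¹ K⁻¹.
ΔS = 3.83 × 20.79 × ln(328/561) = -42.7 J/K.

ΔS = -42.7 J/K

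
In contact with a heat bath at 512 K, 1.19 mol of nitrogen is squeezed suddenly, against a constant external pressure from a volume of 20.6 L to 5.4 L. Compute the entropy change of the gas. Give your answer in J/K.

ΔS_gas = -13.2 J/K

Entropy is a state function, so ΔS_gas depends only on the end states.
For an isothermal ideal gas ΔS_gas = nR ln(V₂/V₁) = 1.19 × 8.314 × ln(5.4/20.6) = -13.2 J/K.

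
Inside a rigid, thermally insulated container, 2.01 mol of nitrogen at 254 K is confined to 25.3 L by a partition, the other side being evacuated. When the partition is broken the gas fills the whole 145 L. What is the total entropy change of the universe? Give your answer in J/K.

ΔS_universe = 29.2 J/K

No heat is exchanged and no work is done, so the ideal-gas temperature stays constant.
Entropy is a state function; using a reversible isothermal path, ΔS_gas = nR ln(V₂/V₁) = 2.01 × 8.314 × ln(145/25.3) = 29.2 J/K.
The insulated surroundings exchange no heat, so ΔS_surr = 0 and ΔS_universe = ΔS_gas.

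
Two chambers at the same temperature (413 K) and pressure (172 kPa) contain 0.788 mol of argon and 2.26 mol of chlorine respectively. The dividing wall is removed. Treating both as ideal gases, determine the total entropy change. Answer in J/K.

ΔS_mix = 14.5 J/K

Mole fractions: x_A = 0.788/3.05 = 0.259, x_B = 0.741.
ΔS_mix = −R(n_A ln x_A + n_B ln x_B) = −8.314 × (0.788 ln 0.259 + 2.26 ln 0.741) = 14.5 J/K.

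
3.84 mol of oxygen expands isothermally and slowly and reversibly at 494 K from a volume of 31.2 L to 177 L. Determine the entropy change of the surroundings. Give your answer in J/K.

ΔS_surr = -55.4 J/K

For an isothermal ideal gas ΔS_gas = nR ln(V₂/V₁) = 3.84 × 8.314 × ln(177/31.2) = 55.4 J/K.
The process is reversible, so ΔS_surr = −ΔS_gas = -55.4 J/K and ΔS_universe = 0.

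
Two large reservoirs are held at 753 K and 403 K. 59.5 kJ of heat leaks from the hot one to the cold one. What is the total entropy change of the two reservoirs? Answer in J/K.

ΔS_total = 68.6 J/K

ΔS_hot = −Q/T_H = −59500/753 = -79.02 J/K and ΔS_cold = +Q/T_C = 59500/403 = 147.6 J/K.
ΔS_total = -79.02 + 147.6 = 68.6 J/K, positive as the second law requires.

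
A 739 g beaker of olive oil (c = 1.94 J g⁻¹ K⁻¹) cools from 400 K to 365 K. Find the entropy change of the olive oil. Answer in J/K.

ΔS = -131 J/K

ΔS = ∫dQ_rev/T = m c ln(T₂/T₁) = 739 × 1.94 × ln(365/400) = -131 J/K.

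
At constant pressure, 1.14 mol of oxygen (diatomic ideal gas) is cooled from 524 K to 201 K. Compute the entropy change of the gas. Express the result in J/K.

ΔS = -31.8 J/K

At constant pressure, ΔS = nC_p ln(T₂/T₁) with C_p = 7R/2 = 29.1 J mol⁻¹ K⁻¹.
ΔS = 1.14 × 29.1 × ln(201/524) = -31.8 J/K.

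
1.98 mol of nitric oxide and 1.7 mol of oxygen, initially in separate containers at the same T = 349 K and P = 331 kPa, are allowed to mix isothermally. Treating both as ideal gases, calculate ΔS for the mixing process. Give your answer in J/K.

Mole fractions: x_A = 1.98/3.68 = 0.538, x_B = 0.462.
ΔS_mix = −R(n_A ln x_A + n_B ln x_B) = −8.314 × (1.98 ln 0.538 + 1.7 ln 0.462) = 21.1 J/K.

ΔS_mix = 21.1 J/K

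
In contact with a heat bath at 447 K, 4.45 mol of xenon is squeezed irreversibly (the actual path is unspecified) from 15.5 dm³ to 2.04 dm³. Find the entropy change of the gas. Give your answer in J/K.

ΔS_gas = -75 J/K

Entropy is a state function, so ΔS_gas depends only on the end states.
For an isothermal ideal gas ΔS_gas = nR ln(V₂/V₁) = 4.45 × 8.314 × ln(2.04/15.5) = -75 J/K.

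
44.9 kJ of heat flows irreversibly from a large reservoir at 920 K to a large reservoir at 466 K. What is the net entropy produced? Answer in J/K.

ΔS_total = 47.5 J/K

ΔS_hot = −Q/T_H = −44900/920 = -48.8 J/K and ΔS_cold = +Q/T_C = 44900/466 = 96.35 J/K.
ΔS_total = -48.8 + 96.35 = 47.5 J/K, positive as the second law requires.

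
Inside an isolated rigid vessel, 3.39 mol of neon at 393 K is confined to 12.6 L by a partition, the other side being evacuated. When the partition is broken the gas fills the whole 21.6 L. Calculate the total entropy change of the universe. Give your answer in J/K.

For an ideal gas in free expansion Q = 0 and W = 0, so T is unchanged.
Entropy is a state function; using a reversible isothermal path, ΔS_gas = nR ln(V₂/V₁) = 3.39 × 8.314 × ln(21.6/12.6) = 15.2 J/K.
The insulated surroundings exchange no heat, so ΔS_surr = 0 and ΔS_universe = ΔS_gas.

ΔS_universe = 15.2 J/K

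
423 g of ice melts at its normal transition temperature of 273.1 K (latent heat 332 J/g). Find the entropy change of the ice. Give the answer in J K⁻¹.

ΔS = 514 J/K

Heat absorbed by the substance: Q = mL = 423 × 332 = 140436 J.
At constant T, ΔS = Q_rev/T = 140436 / 273.1 = 514 J/K.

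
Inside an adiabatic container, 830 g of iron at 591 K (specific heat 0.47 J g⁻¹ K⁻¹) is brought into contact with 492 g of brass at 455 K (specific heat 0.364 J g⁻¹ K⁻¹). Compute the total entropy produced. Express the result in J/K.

Energy balance: T_f = (m₁c₁T₁ + m₂c₂T₂)/(m₁c₁ + m₂c₂) = 548.21 K.
ΔS₁ = m₁c₁ ln(T_f/T₁) = 390.1 × ln(548.21/591) = -29.319 J/K.
ΔS₂ = m₂c₂ ln(T_f/T₂) = 179.088 × ln(548.21/455) = 33.375 J/K.
ΔS_total = -29.319 + 33.375 = 4.06 J/K.

ΔS_total = 4.06 J/K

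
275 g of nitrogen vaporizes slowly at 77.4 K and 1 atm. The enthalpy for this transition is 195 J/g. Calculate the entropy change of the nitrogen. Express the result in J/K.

Heat absorbed by the substance: Q = mL = 275 × 195 = 53625 J.
At constant T, ΔS = Q_rev/T = 53625 / 77.4 = 693 J/K.

ΔS = 693 J/K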